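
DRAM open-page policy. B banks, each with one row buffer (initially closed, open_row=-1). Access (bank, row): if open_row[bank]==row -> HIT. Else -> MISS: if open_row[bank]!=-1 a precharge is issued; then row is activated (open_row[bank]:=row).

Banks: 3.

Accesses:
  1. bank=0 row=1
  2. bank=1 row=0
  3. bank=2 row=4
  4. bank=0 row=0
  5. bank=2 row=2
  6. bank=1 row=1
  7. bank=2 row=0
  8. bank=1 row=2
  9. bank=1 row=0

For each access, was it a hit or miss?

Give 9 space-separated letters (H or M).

Answer: M M M M M M M M M

Derivation:
Acc 1: bank0 row1 -> MISS (open row1); precharges=0
Acc 2: bank1 row0 -> MISS (open row0); precharges=0
Acc 3: bank2 row4 -> MISS (open row4); precharges=0
Acc 4: bank0 row0 -> MISS (open row0); precharges=1
Acc 5: bank2 row2 -> MISS (open row2); precharges=2
Acc 6: bank1 row1 -> MISS (open row1); precharges=3
Acc 7: bank2 row0 -> MISS (open row0); precharges=4
Acc 8: bank1 row2 -> MISS (open row2); precharges=5
Acc 9: bank1 row0 -> MISS (open row0); precharges=6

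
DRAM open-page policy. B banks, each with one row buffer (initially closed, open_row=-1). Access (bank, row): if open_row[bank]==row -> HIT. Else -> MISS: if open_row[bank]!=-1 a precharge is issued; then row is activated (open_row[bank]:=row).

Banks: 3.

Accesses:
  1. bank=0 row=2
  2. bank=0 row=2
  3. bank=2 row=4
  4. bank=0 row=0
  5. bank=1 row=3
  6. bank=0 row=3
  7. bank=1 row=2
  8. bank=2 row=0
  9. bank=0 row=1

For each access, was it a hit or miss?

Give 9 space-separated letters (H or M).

Acc 1: bank0 row2 -> MISS (open row2); precharges=0
Acc 2: bank0 row2 -> HIT
Acc 3: bank2 row4 -> MISS (open row4); precharges=0
Acc 4: bank0 row0 -> MISS (open row0); precharges=1
Acc 5: bank1 row3 -> MISS (open row3); precharges=1
Acc 6: bank0 row3 -> MISS (open row3); precharges=2
Acc 7: bank1 row2 -> MISS (open row2); precharges=3
Acc 8: bank2 row0 -> MISS (open row0); precharges=4
Acc 9: bank0 row1 -> MISS (open row1); precharges=5

Answer: M H M M M M M M M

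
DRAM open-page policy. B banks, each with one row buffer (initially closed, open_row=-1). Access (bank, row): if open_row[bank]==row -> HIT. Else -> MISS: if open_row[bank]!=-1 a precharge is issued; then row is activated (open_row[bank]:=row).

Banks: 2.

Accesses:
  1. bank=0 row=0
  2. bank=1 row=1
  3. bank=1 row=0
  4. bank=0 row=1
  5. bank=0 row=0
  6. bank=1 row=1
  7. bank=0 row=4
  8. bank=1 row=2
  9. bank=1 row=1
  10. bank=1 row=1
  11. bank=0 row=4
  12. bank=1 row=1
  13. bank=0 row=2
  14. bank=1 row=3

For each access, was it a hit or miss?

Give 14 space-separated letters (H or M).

Answer: M M M M M M M M M H H H M M

Derivation:
Acc 1: bank0 row0 -> MISS (open row0); precharges=0
Acc 2: bank1 row1 -> MISS (open row1); precharges=0
Acc 3: bank1 row0 -> MISS (open row0); precharges=1
Acc 4: bank0 row1 -> MISS (open row1); precharges=2
Acc 5: bank0 row0 -> MISS (open row0); precharges=3
Acc 6: bank1 row1 -> MISS (open row1); precharges=4
Acc 7: bank0 row4 -> MISS (open row4); precharges=5
Acc 8: bank1 row2 -> MISS (open row2); precharges=6
Acc 9: bank1 row1 -> MISS (open row1); precharges=7
Acc 10: bank1 row1 -> HIT
Acc 11: bank0 row4 -> HIT
Acc 12: bank1 row1 -> HIT
Acc 13: bank0 row2 -> MISS (open row2); precharges=8
Acc 14: bank1 row3 -> MISS (open row3); precharges=9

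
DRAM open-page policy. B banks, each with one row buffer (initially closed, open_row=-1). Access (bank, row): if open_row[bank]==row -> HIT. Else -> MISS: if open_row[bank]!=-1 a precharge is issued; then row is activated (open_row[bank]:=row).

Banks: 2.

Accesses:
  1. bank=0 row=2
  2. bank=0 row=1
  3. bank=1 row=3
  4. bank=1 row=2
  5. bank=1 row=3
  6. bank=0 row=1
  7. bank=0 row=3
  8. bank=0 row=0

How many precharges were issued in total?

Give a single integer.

Answer: 5

Derivation:
Acc 1: bank0 row2 -> MISS (open row2); precharges=0
Acc 2: bank0 row1 -> MISS (open row1); precharges=1
Acc 3: bank1 row3 -> MISS (open row3); precharges=1
Acc 4: bank1 row2 -> MISS (open row2); precharges=2
Acc 5: bank1 row3 -> MISS (open row3); precharges=3
Acc 6: bank0 row1 -> HIT
Acc 7: bank0 row3 -> MISS (open row3); precharges=4
Acc 8: bank0 row0 -> MISS (open row0); precharges=5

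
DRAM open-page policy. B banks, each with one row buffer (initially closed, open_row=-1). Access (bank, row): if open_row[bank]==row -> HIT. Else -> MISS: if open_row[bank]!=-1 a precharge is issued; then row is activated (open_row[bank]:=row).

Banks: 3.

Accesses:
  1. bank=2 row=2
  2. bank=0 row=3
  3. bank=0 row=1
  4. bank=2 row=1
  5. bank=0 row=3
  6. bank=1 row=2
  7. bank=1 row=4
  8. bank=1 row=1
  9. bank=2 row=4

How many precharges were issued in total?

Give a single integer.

Acc 1: bank2 row2 -> MISS (open row2); precharges=0
Acc 2: bank0 row3 -> MISS (open row3); precharges=0
Acc 3: bank0 row1 -> MISS (open row1); precharges=1
Acc 4: bank2 row1 -> MISS (open row1); precharges=2
Acc 5: bank0 row3 -> MISS (open row3); precharges=3
Acc 6: bank1 row2 -> MISS (open row2); precharges=3
Acc 7: bank1 row4 -> MISS (open row4); precharges=4
Acc 8: bank1 row1 -> MISS (open row1); precharges=5
Acc 9: bank2 row4 -> MISS (open row4); precharges=6

Answer: 6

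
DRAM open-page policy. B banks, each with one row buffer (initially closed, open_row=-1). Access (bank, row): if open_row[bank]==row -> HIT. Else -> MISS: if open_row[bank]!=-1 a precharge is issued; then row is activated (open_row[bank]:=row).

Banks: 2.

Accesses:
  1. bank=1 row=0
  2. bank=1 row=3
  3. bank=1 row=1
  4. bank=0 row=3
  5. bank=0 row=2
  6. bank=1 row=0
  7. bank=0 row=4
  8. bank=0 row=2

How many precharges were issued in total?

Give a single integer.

Acc 1: bank1 row0 -> MISS (open row0); precharges=0
Acc 2: bank1 row3 -> MISS (open row3); precharges=1
Acc 3: bank1 row1 -> MISS (open row1); precharges=2
Acc 4: bank0 row3 -> MISS (open row3); precharges=2
Acc 5: bank0 row2 -> MISS (open row2); precharges=3
Acc 6: bank1 row0 -> MISS (open row0); precharges=4
Acc 7: bank0 row4 -> MISS (open row4); precharges=5
Acc 8: bank0 row2 -> MISS (open row2); precharges=6

Answer: 6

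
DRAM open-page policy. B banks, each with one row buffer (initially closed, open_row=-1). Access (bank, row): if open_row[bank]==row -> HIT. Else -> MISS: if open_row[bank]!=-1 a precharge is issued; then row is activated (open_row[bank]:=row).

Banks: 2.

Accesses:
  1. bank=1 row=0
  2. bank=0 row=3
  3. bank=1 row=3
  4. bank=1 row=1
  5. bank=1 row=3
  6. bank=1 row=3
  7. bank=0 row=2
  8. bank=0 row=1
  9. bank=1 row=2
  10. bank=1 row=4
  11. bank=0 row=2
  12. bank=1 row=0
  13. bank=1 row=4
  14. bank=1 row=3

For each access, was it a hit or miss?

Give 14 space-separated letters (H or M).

Answer: M M M M M H M M M M M M M M

Derivation:
Acc 1: bank1 row0 -> MISS (open row0); precharges=0
Acc 2: bank0 row3 -> MISS (open row3); precharges=0
Acc 3: bank1 row3 -> MISS (open row3); precharges=1
Acc 4: bank1 row1 -> MISS (open row1); precharges=2
Acc 5: bank1 row3 -> MISS (open row3); precharges=3
Acc 6: bank1 row3 -> HIT
Acc 7: bank0 row2 -> MISS (open row2); precharges=4
Acc 8: bank0 row1 -> MISS (open row1); precharges=5
Acc 9: bank1 row2 -> MISS (open row2); precharges=6
Acc 10: bank1 row4 -> MISS (open row4); precharges=7
Acc 11: bank0 row2 -> MISS (open row2); precharges=8
Acc 12: bank1 row0 -> MISS (open row0); precharges=9
Acc 13: bank1 row4 -> MISS (open row4); precharges=10
Acc 14: bank1 row3 -> MISS (open row3); precharges=11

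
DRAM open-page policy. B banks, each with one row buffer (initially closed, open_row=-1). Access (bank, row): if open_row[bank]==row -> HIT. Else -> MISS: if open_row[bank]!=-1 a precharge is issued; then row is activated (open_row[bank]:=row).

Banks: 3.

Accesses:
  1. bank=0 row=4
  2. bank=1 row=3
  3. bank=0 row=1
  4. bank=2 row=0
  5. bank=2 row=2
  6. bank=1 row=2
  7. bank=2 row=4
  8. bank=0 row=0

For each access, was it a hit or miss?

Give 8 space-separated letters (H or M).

Answer: M M M M M M M M

Derivation:
Acc 1: bank0 row4 -> MISS (open row4); precharges=0
Acc 2: bank1 row3 -> MISS (open row3); precharges=0
Acc 3: bank0 row1 -> MISS (open row1); precharges=1
Acc 4: bank2 row0 -> MISS (open row0); precharges=1
Acc 5: bank2 row2 -> MISS (open row2); precharges=2
Acc 6: bank1 row2 -> MISS (open row2); precharges=3
Acc 7: bank2 row4 -> MISS (open row4); precharges=4
Acc 8: bank0 row0 -> MISS (open row0); precharges=5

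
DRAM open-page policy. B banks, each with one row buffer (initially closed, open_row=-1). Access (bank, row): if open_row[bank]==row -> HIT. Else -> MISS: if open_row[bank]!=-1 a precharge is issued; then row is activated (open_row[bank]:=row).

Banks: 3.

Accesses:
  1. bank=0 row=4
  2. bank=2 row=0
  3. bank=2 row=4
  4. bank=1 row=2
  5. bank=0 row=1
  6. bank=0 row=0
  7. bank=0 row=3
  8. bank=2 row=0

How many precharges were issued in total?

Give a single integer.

Answer: 5

Derivation:
Acc 1: bank0 row4 -> MISS (open row4); precharges=0
Acc 2: bank2 row0 -> MISS (open row0); precharges=0
Acc 3: bank2 row4 -> MISS (open row4); precharges=1
Acc 4: bank1 row2 -> MISS (open row2); precharges=1
Acc 5: bank0 row1 -> MISS (open row1); precharges=2
Acc 6: bank0 row0 -> MISS (open row0); precharges=3
Acc 7: bank0 row3 -> MISS (open row3); precharges=4
Acc 8: bank2 row0 -> MISS (open row0); precharges=5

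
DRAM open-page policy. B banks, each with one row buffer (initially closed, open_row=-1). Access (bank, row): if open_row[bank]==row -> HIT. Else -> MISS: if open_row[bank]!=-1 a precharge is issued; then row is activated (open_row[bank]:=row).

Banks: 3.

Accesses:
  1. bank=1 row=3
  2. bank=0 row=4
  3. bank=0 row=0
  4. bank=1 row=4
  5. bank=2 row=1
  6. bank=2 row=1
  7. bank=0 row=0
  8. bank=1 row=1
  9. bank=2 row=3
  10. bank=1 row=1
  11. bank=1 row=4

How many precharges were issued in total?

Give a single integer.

Answer: 5

Derivation:
Acc 1: bank1 row3 -> MISS (open row3); precharges=0
Acc 2: bank0 row4 -> MISS (open row4); precharges=0
Acc 3: bank0 row0 -> MISS (open row0); precharges=1
Acc 4: bank1 row4 -> MISS (open row4); precharges=2
Acc 5: bank2 row1 -> MISS (open row1); precharges=2
Acc 6: bank2 row1 -> HIT
Acc 7: bank0 row0 -> HIT
Acc 8: bank1 row1 -> MISS (open row1); precharges=3
Acc 9: bank2 row3 -> MISS (open row3); precharges=4
Acc 10: bank1 row1 -> HIT
Acc 11: bank1 row4 -> MISS (open row4); precharges=5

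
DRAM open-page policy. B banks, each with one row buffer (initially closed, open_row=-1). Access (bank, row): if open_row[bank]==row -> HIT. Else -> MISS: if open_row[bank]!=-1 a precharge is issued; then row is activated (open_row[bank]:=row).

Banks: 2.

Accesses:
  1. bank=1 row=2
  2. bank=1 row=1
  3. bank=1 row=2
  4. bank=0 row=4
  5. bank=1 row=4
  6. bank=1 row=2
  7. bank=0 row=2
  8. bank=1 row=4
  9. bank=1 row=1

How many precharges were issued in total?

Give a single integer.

Acc 1: bank1 row2 -> MISS (open row2); precharges=0
Acc 2: bank1 row1 -> MISS (open row1); precharges=1
Acc 3: bank1 row2 -> MISS (open row2); precharges=2
Acc 4: bank0 row4 -> MISS (open row4); precharges=2
Acc 5: bank1 row4 -> MISS (open row4); precharges=3
Acc 6: bank1 row2 -> MISS (open row2); precharges=4
Acc 7: bank0 row2 -> MISS (open row2); precharges=5
Acc 8: bank1 row4 -> MISS (open row4); precharges=6
Acc 9: bank1 row1 -> MISS (open row1); precharges=7

Answer: 7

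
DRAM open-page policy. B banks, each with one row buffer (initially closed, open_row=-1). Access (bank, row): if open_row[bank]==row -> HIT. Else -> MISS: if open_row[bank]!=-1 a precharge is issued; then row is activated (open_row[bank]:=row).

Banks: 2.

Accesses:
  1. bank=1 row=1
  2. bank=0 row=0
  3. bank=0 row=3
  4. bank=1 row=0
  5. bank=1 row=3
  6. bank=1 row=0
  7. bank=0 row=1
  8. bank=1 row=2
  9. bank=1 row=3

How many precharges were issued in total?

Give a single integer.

Acc 1: bank1 row1 -> MISS (open row1); precharges=0
Acc 2: bank0 row0 -> MISS (open row0); precharges=0
Acc 3: bank0 row3 -> MISS (open row3); precharges=1
Acc 4: bank1 row0 -> MISS (open row0); precharges=2
Acc 5: bank1 row3 -> MISS (open row3); precharges=3
Acc 6: bank1 row0 -> MISS (open row0); precharges=4
Acc 7: bank0 row1 -> MISS (open row1); precharges=5
Acc 8: bank1 row2 -> MISS (open row2); precharges=6
Acc 9: bank1 row3 -> MISS (open row3); precharges=7

Answer: 7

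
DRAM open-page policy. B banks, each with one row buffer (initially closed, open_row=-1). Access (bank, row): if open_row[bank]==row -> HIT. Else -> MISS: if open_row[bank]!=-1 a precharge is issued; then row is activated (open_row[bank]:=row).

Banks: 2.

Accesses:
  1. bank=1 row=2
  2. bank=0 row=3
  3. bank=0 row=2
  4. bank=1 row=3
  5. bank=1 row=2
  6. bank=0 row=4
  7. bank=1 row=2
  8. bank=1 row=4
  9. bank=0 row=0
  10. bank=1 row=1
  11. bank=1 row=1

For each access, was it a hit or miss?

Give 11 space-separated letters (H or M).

Acc 1: bank1 row2 -> MISS (open row2); precharges=0
Acc 2: bank0 row3 -> MISS (open row3); precharges=0
Acc 3: bank0 row2 -> MISS (open row2); precharges=1
Acc 4: bank1 row3 -> MISS (open row3); precharges=2
Acc 5: bank1 row2 -> MISS (open row2); precharges=3
Acc 6: bank0 row4 -> MISS (open row4); precharges=4
Acc 7: bank1 row2 -> HIT
Acc 8: bank1 row4 -> MISS (open row4); precharges=5
Acc 9: bank0 row0 -> MISS (open row0); precharges=6
Acc 10: bank1 row1 -> MISS (open row1); precharges=7
Acc 11: bank1 row1 -> HIT

Answer: M M M M M M H M M M H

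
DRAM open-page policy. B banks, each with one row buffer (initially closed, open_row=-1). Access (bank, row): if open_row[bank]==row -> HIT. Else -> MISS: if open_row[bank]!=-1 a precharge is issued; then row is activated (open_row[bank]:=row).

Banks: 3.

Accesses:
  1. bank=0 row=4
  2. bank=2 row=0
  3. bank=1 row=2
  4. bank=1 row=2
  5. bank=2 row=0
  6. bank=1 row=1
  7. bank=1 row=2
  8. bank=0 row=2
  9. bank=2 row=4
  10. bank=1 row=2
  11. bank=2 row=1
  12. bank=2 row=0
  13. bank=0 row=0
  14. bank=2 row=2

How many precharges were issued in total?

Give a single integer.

Answer: 8

Derivation:
Acc 1: bank0 row4 -> MISS (open row4); precharges=0
Acc 2: bank2 row0 -> MISS (open row0); precharges=0
Acc 3: bank1 row2 -> MISS (open row2); precharges=0
Acc 4: bank1 row2 -> HIT
Acc 5: bank2 row0 -> HIT
Acc 6: bank1 row1 -> MISS (open row1); precharges=1
Acc 7: bank1 row2 -> MISS (open row2); precharges=2
Acc 8: bank0 row2 -> MISS (open row2); precharges=3
Acc 9: bank2 row4 -> MISS (open row4); precharges=4
Acc 10: bank1 row2 -> HIT
Acc 11: bank2 row1 -> MISS (open row1); precharges=5
Acc 12: bank2 row0 -> MISS (open row0); precharges=6
Acc 13: bank0 row0 -> MISS (open row0); precharges=7
Acc 14: bank2 row2 -> MISS (open row2); precharges=8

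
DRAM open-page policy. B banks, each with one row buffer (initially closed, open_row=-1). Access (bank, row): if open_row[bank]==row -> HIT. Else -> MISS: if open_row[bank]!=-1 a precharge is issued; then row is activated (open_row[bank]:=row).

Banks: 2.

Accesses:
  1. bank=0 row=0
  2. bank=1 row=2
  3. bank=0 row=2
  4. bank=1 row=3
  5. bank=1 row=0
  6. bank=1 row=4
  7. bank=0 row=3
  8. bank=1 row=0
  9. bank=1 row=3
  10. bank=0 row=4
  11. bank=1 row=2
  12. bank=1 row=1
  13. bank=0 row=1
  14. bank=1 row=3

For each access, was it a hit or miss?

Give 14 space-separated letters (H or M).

Acc 1: bank0 row0 -> MISS (open row0); precharges=0
Acc 2: bank1 row2 -> MISS (open row2); precharges=0
Acc 3: bank0 row2 -> MISS (open row2); precharges=1
Acc 4: bank1 row3 -> MISS (open row3); precharges=2
Acc 5: bank1 row0 -> MISS (open row0); precharges=3
Acc 6: bank1 row4 -> MISS (open row4); precharges=4
Acc 7: bank0 row3 -> MISS (open row3); precharges=5
Acc 8: bank1 row0 -> MISS (open row0); precharges=6
Acc 9: bank1 row3 -> MISS (open row3); precharges=7
Acc 10: bank0 row4 -> MISS (open row4); precharges=8
Acc 11: bank1 row2 -> MISS (open row2); precharges=9
Acc 12: bank1 row1 -> MISS (open row1); precharges=10
Acc 13: bank0 row1 -> MISS (open row1); precharges=11
Acc 14: bank1 row3 -> MISS (open row3); precharges=12

Answer: M M M M M M M M M M M M M M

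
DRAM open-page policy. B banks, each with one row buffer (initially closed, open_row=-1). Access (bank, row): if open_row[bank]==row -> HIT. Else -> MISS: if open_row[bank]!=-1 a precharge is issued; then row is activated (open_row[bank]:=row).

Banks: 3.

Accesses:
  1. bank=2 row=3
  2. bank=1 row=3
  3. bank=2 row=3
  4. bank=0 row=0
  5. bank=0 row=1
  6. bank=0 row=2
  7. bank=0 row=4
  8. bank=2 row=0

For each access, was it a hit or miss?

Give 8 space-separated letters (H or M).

Acc 1: bank2 row3 -> MISS (open row3); precharges=0
Acc 2: bank1 row3 -> MISS (open row3); precharges=0
Acc 3: bank2 row3 -> HIT
Acc 4: bank0 row0 -> MISS (open row0); precharges=0
Acc 5: bank0 row1 -> MISS (open row1); precharges=1
Acc 6: bank0 row2 -> MISS (open row2); precharges=2
Acc 7: bank0 row4 -> MISS (open row4); precharges=3
Acc 8: bank2 row0 -> MISS (open row0); precharges=4

Answer: M M H M M M M M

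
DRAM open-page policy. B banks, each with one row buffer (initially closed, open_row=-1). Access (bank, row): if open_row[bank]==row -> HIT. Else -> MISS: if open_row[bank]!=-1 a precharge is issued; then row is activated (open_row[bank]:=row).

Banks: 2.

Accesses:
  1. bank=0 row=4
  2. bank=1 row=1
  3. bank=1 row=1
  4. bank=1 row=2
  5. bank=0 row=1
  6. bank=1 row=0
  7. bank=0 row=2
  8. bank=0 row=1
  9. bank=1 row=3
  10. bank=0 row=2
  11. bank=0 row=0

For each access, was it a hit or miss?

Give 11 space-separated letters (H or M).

Answer: M M H M M M M M M M M

Derivation:
Acc 1: bank0 row4 -> MISS (open row4); precharges=0
Acc 2: bank1 row1 -> MISS (open row1); precharges=0
Acc 3: bank1 row1 -> HIT
Acc 4: bank1 row2 -> MISS (open row2); precharges=1
Acc 5: bank0 row1 -> MISS (open row1); precharges=2
Acc 6: bank1 row0 -> MISS (open row0); precharges=3
Acc 7: bank0 row2 -> MISS (open row2); precharges=4
Acc 8: bank0 row1 -> MISS (open row1); precharges=5
Acc 9: bank1 row3 -> MISS (open row3); precharges=6
Acc 10: bank0 row2 -> MISS (open row2); precharges=7
Acc 11: bank0 row0 -> MISS (open row0); precharges=8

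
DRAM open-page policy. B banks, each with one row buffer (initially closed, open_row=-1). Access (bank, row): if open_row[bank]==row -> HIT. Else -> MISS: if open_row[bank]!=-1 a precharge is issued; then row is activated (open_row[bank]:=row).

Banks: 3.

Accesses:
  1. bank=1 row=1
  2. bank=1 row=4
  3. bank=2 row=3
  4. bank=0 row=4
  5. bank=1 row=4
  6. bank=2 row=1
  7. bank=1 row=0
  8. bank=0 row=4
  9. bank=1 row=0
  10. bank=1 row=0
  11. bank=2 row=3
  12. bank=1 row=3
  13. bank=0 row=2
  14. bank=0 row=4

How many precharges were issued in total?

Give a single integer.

Answer: 7

Derivation:
Acc 1: bank1 row1 -> MISS (open row1); precharges=0
Acc 2: bank1 row4 -> MISS (open row4); precharges=1
Acc 3: bank2 row3 -> MISS (open row3); precharges=1
Acc 4: bank0 row4 -> MISS (open row4); precharges=1
Acc 5: bank1 row4 -> HIT
Acc 6: bank2 row1 -> MISS (open row1); precharges=2
Acc 7: bank1 row0 -> MISS (open row0); precharges=3
Acc 8: bank0 row4 -> HIT
Acc 9: bank1 row0 -> HIT
Acc 10: bank1 row0 -> HIT
Acc 11: bank2 row3 -> MISS (open row3); precharges=4
Acc 12: bank1 row3 -> MISS (open row3); precharges=5
Acc 13: bank0 row2 -> MISS (open row2); precharges=6
Acc 14: bank0 row4 -> MISS (open row4); precharges=7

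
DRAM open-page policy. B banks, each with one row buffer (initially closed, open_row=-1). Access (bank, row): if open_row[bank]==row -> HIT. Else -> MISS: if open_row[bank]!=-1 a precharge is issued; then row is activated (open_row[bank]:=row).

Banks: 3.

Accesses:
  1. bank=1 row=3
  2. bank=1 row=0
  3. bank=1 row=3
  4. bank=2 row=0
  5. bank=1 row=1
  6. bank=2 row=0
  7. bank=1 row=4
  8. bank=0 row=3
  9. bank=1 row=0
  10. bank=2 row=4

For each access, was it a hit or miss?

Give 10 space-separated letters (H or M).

Acc 1: bank1 row3 -> MISS (open row3); precharges=0
Acc 2: bank1 row0 -> MISS (open row0); precharges=1
Acc 3: bank1 row3 -> MISS (open row3); precharges=2
Acc 4: bank2 row0 -> MISS (open row0); precharges=2
Acc 5: bank1 row1 -> MISS (open row1); precharges=3
Acc 6: bank2 row0 -> HIT
Acc 7: bank1 row4 -> MISS (open row4); precharges=4
Acc 8: bank0 row3 -> MISS (open row3); precharges=4
Acc 9: bank1 row0 -> MISS (open row0); precharges=5
Acc 10: bank2 row4 -> MISS (open row4); precharges=6

Answer: M M M M M H M M M M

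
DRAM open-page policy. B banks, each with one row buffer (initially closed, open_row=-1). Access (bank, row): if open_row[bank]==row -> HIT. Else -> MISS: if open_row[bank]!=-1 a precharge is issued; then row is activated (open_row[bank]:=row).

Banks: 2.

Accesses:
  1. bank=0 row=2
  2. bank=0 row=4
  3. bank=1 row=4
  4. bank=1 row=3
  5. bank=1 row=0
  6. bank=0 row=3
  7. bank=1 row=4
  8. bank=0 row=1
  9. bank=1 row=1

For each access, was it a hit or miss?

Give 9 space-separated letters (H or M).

Acc 1: bank0 row2 -> MISS (open row2); precharges=0
Acc 2: bank0 row4 -> MISS (open row4); precharges=1
Acc 3: bank1 row4 -> MISS (open row4); precharges=1
Acc 4: bank1 row3 -> MISS (open row3); precharges=2
Acc 5: bank1 row0 -> MISS (open row0); precharges=3
Acc 6: bank0 row3 -> MISS (open row3); precharges=4
Acc 7: bank1 row4 -> MISS (open row4); precharges=5
Acc 8: bank0 row1 -> MISS (open row1); precharges=6
Acc 9: bank1 row1 -> MISS (open row1); precharges=7

Answer: M M M M M M M M M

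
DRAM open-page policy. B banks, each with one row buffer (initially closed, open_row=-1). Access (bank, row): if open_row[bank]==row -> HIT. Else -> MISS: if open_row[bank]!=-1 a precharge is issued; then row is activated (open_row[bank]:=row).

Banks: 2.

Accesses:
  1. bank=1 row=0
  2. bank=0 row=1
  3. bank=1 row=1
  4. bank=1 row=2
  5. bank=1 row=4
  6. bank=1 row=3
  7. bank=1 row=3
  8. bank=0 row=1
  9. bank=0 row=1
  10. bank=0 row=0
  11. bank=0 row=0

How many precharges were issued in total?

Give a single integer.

Acc 1: bank1 row0 -> MISS (open row0); precharges=0
Acc 2: bank0 row1 -> MISS (open row1); precharges=0
Acc 3: bank1 row1 -> MISS (open row1); precharges=1
Acc 4: bank1 row2 -> MISS (open row2); precharges=2
Acc 5: bank1 row4 -> MISS (open row4); precharges=3
Acc 6: bank1 row3 -> MISS (open row3); precharges=4
Acc 7: bank1 row3 -> HIT
Acc 8: bank0 row1 -> HIT
Acc 9: bank0 row1 -> HIT
Acc 10: bank0 row0 -> MISS (open row0); precharges=5
Acc 11: bank0 row0 -> HIT

Answer: 5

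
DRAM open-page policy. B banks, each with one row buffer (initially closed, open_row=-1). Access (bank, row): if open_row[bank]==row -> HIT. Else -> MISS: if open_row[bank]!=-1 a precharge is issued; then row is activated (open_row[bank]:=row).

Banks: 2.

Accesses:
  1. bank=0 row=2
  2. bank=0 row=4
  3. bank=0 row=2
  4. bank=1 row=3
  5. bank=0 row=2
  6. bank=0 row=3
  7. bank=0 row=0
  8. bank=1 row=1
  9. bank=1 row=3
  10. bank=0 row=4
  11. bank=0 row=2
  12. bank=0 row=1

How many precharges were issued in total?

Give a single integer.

Answer: 9

Derivation:
Acc 1: bank0 row2 -> MISS (open row2); precharges=0
Acc 2: bank0 row4 -> MISS (open row4); precharges=1
Acc 3: bank0 row2 -> MISS (open row2); precharges=2
Acc 4: bank1 row3 -> MISS (open row3); precharges=2
Acc 5: bank0 row2 -> HIT
Acc 6: bank0 row3 -> MISS (open row3); precharges=3
Acc 7: bank0 row0 -> MISS (open row0); precharges=4
Acc 8: bank1 row1 -> MISS (open row1); precharges=5
Acc 9: bank1 row3 -> MISS (open row3); precharges=6
Acc 10: bank0 row4 -> MISS (open row4); precharges=7
Acc 11: bank0 row2 -> MISS (open row2); precharges=8
Acc 12: bank0 row1 -> MISS (open row1); precharges=9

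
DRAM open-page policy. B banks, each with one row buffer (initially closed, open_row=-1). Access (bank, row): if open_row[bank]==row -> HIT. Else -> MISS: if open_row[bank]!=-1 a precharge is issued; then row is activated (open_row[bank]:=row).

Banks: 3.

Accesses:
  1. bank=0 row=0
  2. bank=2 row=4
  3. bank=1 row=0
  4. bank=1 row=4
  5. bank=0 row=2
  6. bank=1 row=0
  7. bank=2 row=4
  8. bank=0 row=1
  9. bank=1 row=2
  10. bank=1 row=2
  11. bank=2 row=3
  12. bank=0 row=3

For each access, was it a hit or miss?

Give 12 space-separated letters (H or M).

Answer: M M M M M M H M M H M M

Derivation:
Acc 1: bank0 row0 -> MISS (open row0); precharges=0
Acc 2: bank2 row4 -> MISS (open row4); precharges=0
Acc 3: bank1 row0 -> MISS (open row0); precharges=0
Acc 4: bank1 row4 -> MISS (open row4); precharges=1
Acc 5: bank0 row2 -> MISS (open row2); precharges=2
Acc 6: bank1 row0 -> MISS (open row0); precharges=3
Acc 7: bank2 row4 -> HIT
Acc 8: bank0 row1 -> MISS (open row1); precharges=4
Acc 9: bank1 row2 -> MISS (open row2); precharges=5
Acc 10: bank1 row2 -> HIT
Acc 11: bank2 row3 -> MISS (open row3); precharges=6
Acc 12: bank0 row3 -> MISS (open row3); precharges=7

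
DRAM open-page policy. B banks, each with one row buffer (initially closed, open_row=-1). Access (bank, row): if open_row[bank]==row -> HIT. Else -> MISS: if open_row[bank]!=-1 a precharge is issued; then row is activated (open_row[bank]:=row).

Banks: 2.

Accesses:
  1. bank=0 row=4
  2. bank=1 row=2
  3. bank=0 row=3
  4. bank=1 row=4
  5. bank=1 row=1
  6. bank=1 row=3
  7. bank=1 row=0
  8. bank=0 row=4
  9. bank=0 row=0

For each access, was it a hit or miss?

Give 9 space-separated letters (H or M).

Answer: M M M M M M M M M

Derivation:
Acc 1: bank0 row4 -> MISS (open row4); precharges=0
Acc 2: bank1 row2 -> MISS (open row2); precharges=0
Acc 3: bank0 row3 -> MISS (open row3); precharges=1
Acc 4: bank1 row4 -> MISS (open row4); precharges=2
Acc 5: bank1 row1 -> MISS (open row1); precharges=3
Acc 6: bank1 row3 -> MISS (open row3); precharges=4
Acc 7: bank1 row0 -> MISS (open row0); precharges=5
Acc 8: bank0 row4 -> MISS (open row4); precharges=6
Acc 9: bank0 row0 -> MISS (open row0); precharges=7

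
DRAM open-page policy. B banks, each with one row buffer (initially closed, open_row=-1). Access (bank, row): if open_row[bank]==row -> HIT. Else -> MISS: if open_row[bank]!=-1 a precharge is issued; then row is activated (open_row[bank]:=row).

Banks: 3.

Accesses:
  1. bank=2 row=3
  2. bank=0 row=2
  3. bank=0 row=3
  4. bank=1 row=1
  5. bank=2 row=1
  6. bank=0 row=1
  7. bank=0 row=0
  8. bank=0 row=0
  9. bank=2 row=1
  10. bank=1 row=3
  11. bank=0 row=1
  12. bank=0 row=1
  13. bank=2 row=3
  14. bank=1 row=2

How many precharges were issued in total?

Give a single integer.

Answer: 8

Derivation:
Acc 1: bank2 row3 -> MISS (open row3); precharges=0
Acc 2: bank0 row2 -> MISS (open row2); precharges=0
Acc 3: bank0 row3 -> MISS (open row3); precharges=1
Acc 4: bank1 row1 -> MISS (open row1); precharges=1
Acc 5: bank2 row1 -> MISS (open row1); precharges=2
Acc 6: bank0 row1 -> MISS (open row1); precharges=3
Acc 7: bank0 row0 -> MISS (open row0); precharges=4
Acc 8: bank0 row0 -> HIT
Acc 9: bank2 row1 -> HIT
Acc 10: bank1 row3 -> MISS (open row3); precharges=5
Acc 11: bank0 row1 -> MISS (open row1); precharges=6
Acc 12: bank0 row1 -> HIT
Acc 13: bank2 row3 -> MISS (open row3); precharges=7
Acc 14: bank1 row2 -> MISS (open row2); precharges=8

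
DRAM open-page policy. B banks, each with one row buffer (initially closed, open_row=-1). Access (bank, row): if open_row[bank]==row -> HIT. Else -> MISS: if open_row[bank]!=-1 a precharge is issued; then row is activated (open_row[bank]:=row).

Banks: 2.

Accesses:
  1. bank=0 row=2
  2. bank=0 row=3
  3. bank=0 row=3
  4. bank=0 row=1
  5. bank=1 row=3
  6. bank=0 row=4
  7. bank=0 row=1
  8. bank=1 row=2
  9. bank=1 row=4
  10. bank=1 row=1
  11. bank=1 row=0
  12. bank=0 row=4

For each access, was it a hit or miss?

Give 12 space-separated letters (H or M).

Acc 1: bank0 row2 -> MISS (open row2); precharges=0
Acc 2: bank0 row3 -> MISS (open row3); precharges=1
Acc 3: bank0 row3 -> HIT
Acc 4: bank0 row1 -> MISS (open row1); precharges=2
Acc 5: bank1 row3 -> MISS (open row3); precharges=2
Acc 6: bank0 row4 -> MISS (open row4); precharges=3
Acc 7: bank0 row1 -> MISS (open row1); precharges=4
Acc 8: bank1 row2 -> MISS (open row2); precharges=5
Acc 9: bank1 row4 -> MISS (open row4); precharges=6
Acc 10: bank1 row1 -> MISS (open row1); precharges=7
Acc 11: bank1 row0 -> MISS (open row0); precharges=8
Acc 12: bank0 row4 -> MISS (open row4); precharges=9

Answer: M M H M M M M M M M M M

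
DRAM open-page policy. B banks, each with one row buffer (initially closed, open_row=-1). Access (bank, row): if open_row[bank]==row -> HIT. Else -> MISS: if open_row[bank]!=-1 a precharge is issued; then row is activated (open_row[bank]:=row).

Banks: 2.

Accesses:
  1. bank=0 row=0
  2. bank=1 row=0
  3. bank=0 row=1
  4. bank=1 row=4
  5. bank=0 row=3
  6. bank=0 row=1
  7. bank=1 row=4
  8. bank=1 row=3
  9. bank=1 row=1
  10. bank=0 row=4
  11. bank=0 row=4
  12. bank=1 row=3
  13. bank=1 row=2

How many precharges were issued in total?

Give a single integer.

Acc 1: bank0 row0 -> MISS (open row0); precharges=0
Acc 2: bank1 row0 -> MISS (open row0); precharges=0
Acc 3: bank0 row1 -> MISS (open row1); precharges=1
Acc 4: bank1 row4 -> MISS (open row4); precharges=2
Acc 5: bank0 row3 -> MISS (open row3); precharges=3
Acc 6: bank0 row1 -> MISS (open row1); precharges=4
Acc 7: bank1 row4 -> HIT
Acc 8: bank1 row3 -> MISS (open row3); precharges=5
Acc 9: bank1 row1 -> MISS (open row1); precharges=6
Acc 10: bank0 row4 -> MISS (open row4); precharges=7
Acc 11: bank0 row4 -> HIT
Acc 12: bank1 row3 -> MISS (open row3); precharges=8
Acc 13: bank1 row2 -> MISS (open row2); precharges=9

Answer: 9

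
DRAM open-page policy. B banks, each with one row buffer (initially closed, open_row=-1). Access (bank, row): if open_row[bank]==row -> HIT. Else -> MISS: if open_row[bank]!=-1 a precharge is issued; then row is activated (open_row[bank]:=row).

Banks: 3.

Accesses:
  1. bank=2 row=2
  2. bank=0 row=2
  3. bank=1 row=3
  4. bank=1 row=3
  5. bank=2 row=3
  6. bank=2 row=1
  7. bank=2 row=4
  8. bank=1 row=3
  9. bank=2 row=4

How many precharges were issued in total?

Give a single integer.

Answer: 3

Derivation:
Acc 1: bank2 row2 -> MISS (open row2); precharges=0
Acc 2: bank0 row2 -> MISS (open row2); precharges=0
Acc 3: bank1 row3 -> MISS (open row3); precharges=0
Acc 4: bank1 row3 -> HIT
Acc 5: bank2 row3 -> MISS (open row3); precharges=1
Acc 6: bank2 row1 -> MISS (open row1); precharges=2
Acc 7: bank2 row4 -> MISS (open row4); precharges=3
Acc 8: bank1 row3 -> HIT
Acc 9: bank2 row4 -> HIT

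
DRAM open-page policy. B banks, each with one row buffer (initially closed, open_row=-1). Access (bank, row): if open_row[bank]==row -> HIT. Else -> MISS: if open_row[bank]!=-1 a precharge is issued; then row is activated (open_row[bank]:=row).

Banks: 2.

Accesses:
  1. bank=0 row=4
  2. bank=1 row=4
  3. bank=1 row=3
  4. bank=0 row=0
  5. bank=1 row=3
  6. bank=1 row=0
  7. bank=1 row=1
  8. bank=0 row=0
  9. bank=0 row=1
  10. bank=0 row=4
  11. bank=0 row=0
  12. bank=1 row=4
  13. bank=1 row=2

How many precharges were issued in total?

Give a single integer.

Answer: 9

Derivation:
Acc 1: bank0 row4 -> MISS (open row4); precharges=0
Acc 2: bank1 row4 -> MISS (open row4); precharges=0
Acc 3: bank1 row3 -> MISS (open row3); precharges=1
Acc 4: bank0 row0 -> MISS (open row0); precharges=2
Acc 5: bank1 row3 -> HIT
Acc 6: bank1 row0 -> MISS (open row0); precharges=3
Acc 7: bank1 row1 -> MISS (open row1); precharges=4
Acc 8: bank0 row0 -> HIT
Acc 9: bank0 row1 -> MISS (open row1); precharges=5
Acc 10: bank0 row4 -> MISS (open row4); precharges=6
Acc 11: bank0 row0 -> MISS (open row0); precharges=7
Acc 12: bank1 row4 -> MISS (open row4); precharges=8
Acc 13: bank1 row2 -> MISS (open row2); precharges=9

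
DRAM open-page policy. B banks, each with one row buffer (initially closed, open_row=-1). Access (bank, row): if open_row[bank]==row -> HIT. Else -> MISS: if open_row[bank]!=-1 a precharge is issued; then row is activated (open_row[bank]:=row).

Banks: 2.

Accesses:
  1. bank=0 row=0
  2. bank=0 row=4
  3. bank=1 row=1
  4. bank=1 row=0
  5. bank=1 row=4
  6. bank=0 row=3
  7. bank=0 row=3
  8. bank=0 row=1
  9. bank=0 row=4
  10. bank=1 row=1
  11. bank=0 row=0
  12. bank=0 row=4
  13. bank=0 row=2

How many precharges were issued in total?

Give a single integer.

Answer: 10

Derivation:
Acc 1: bank0 row0 -> MISS (open row0); precharges=0
Acc 2: bank0 row4 -> MISS (open row4); precharges=1
Acc 3: bank1 row1 -> MISS (open row1); precharges=1
Acc 4: bank1 row0 -> MISS (open row0); precharges=2
Acc 5: bank1 row4 -> MISS (open row4); precharges=3
Acc 6: bank0 row3 -> MISS (open row3); precharges=4
Acc 7: bank0 row3 -> HIT
Acc 8: bank0 row1 -> MISS (open row1); precharges=5
Acc 9: bank0 row4 -> MISS (open row4); precharges=6
Acc 10: bank1 row1 -> MISS (open row1); precharges=7
Acc 11: bank0 row0 -> MISS (open row0); precharges=8
Acc 12: bank0 row4 -> MISS (open row4); precharges=9
Acc 13: bank0 row2 -> MISS (open row2); precharges=10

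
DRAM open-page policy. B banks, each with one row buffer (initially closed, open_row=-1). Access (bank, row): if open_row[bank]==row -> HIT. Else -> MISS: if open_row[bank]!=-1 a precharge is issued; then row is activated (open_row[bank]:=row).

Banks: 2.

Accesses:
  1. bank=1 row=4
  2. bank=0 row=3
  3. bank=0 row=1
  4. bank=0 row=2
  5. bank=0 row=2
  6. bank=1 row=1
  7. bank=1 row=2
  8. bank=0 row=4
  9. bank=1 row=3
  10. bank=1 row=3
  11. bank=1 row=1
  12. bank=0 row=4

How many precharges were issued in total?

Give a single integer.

Acc 1: bank1 row4 -> MISS (open row4); precharges=0
Acc 2: bank0 row3 -> MISS (open row3); precharges=0
Acc 3: bank0 row1 -> MISS (open row1); precharges=1
Acc 4: bank0 row2 -> MISS (open row2); precharges=2
Acc 5: bank0 row2 -> HIT
Acc 6: bank1 row1 -> MISS (open row1); precharges=3
Acc 7: bank1 row2 -> MISS (open row2); precharges=4
Acc 8: bank0 row4 -> MISS (open row4); precharges=5
Acc 9: bank1 row3 -> MISS (open row3); precharges=6
Acc 10: bank1 row3 -> HIT
Acc 11: bank1 row1 -> MISS (open row1); precharges=7
Acc 12: bank0 row4 -> HIT

Answer: 7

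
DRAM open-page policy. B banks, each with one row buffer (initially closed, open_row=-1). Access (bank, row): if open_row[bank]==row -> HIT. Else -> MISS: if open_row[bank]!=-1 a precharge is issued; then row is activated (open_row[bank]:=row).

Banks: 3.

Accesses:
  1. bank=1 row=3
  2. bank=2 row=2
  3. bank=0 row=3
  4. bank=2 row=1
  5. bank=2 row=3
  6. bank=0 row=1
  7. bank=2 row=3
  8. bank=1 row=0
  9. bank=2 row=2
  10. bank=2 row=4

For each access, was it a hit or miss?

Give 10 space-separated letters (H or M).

Acc 1: bank1 row3 -> MISS (open row3); precharges=0
Acc 2: bank2 row2 -> MISS (open row2); precharges=0
Acc 3: bank0 row3 -> MISS (open row3); precharges=0
Acc 4: bank2 row1 -> MISS (open row1); precharges=1
Acc 5: bank2 row3 -> MISS (open row3); precharges=2
Acc 6: bank0 row1 -> MISS (open row1); precharges=3
Acc 7: bank2 row3 -> HIT
Acc 8: bank1 row0 -> MISS (open row0); precharges=4
Acc 9: bank2 row2 -> MISS (open row2); precharges=5
Acc 10: bank2 row4 -> MISS (open row4); precharges=6

Answer: M M M M M M H M M M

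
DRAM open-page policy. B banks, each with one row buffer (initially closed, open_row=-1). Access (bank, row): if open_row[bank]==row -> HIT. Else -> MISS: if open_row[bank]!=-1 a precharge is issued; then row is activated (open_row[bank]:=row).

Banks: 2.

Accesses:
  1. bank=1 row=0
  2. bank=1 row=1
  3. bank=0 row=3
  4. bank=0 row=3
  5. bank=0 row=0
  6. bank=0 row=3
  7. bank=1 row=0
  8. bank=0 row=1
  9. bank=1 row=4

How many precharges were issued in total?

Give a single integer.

Answer: 6

Derivation:
Acc 1: bank1 row0 -> MISS (open row0); precharges=0
Acc 2: bank1 row1 -> MISS (open row1); precharges=1
Acc 3: bank0 row3 -> MISS (open row3); precharges=1
Acc 4: bank0 row3 -> HIT
Acc 5: bank0 row0 -> MISS (open row0); precharges=2
Acc 6: bank0 row3 -> MISS (open row3); precharges=3
Acc 7: bank1 row0 -> MISS (open row0); precharges=4
Acc 8: bank0 row1 -> MISS (open row1); precharges=5
Acc 9: bank1 row4 -> MISS (open row4); precharges=6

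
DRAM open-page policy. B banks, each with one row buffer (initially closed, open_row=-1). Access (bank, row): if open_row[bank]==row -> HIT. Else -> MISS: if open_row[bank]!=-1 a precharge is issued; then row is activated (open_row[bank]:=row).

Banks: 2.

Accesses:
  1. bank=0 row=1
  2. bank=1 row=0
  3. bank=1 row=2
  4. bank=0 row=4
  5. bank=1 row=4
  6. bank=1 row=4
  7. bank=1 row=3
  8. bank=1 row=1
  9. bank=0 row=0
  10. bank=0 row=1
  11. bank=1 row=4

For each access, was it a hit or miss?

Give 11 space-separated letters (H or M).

Answer: M M M M M H M M M M M

Derivation:
Acc 1: bank0 row1 -> MISS (open row1); precharges=0
Acc 2: bank1 row0 -> MISS (open row0); precharges=0
Acc 3: bank1 row2 -> MISS (open row2); precharges=1
Acc 4: bank0 row4 -> MISS (open row4); precharges=2
Acc 5: bank1 row4 -> MISS (open row4); precharges=3
Acc 6: bank1 row4 -> HIT
Acc 7: bank1 row3 -> MISS (open row3); precharges=4
Acc 8: bank1 row1 -> MISS (open row1); precharges=5
Acc 9: bank0 row0 -> MISS (open row0); precharges=6
Acc 10: bank0 row1 -> MISS (open row1); precharges=7
Acc 11: bank1 row4 -> MISS (open row4); precharges=8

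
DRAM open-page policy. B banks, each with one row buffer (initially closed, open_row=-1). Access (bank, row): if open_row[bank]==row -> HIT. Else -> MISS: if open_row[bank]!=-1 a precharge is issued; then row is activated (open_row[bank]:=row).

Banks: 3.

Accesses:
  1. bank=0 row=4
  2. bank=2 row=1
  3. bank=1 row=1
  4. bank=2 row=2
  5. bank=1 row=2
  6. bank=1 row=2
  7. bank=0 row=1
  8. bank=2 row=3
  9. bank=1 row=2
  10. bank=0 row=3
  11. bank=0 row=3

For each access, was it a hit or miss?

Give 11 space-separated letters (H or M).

Acc 1: bank0 row4 -> MISS (open row4); precharges=0
Acc 2: bank2 row1 -> MISS (open row1); precharges=0
Acc 3: bank1 row1 -> MISS (open row1); precharges=0
Acc 4: bank2 row2 -> MISS (open row2); precharges=1
Acc 5: bank1 row2 -> MISS (open row2); precharges=2
Acc 6: bank1 row2 -> HIT
Acc 7: bank0 row1 -> MISS (open row1); precharges=3
Acc 8: bank2 row3 -> MISS (open row3); precharges=4
Acc 9: bank1 row2 -> HIT
Acc 10: bank0 row3 -> MISS (open row3); precharges=5
Acc 11: bank0 row3 -> HIT

Answer: M M M M M H M M H M H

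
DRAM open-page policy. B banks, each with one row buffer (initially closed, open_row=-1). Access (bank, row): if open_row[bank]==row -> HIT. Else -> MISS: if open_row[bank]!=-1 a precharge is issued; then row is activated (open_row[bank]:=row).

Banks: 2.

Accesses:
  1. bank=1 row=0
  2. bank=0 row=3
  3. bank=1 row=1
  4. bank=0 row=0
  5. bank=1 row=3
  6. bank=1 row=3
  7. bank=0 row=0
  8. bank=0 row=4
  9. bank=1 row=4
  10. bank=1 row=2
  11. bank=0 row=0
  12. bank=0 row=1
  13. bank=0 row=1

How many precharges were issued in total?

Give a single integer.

Answer: 8

Derivation:
Acc 1: bank1 row0 -> MISS (open row0); precharges=0
Acc 2: bank0 row3 -> MISS (open row3); precharges=0
Acc 3: bank1 row1 -> MISS (open row1); precharges=1
Acc 4: bank0 row0 -> MISS (open row0); precharges=2
Acc 5: bank1 row3 -> MISS (open row3); precharges=3
Acc 6: bank1 row3 -> HIT
Acc 7: bank0 row0 -> HIT
Acc 8: bank0 row4 -> MISS (open row4); precharges=4
Acc 9: bank1 row4 -> MISS (open row4); precharges=5
Acc 10: bank1 row2 -> MISS (open row2); precharges=6
Acc 11: bank0 row0 -> MISS (open row0); precharges=7
Acc 12: bank0 row1 -> MISS (open row1); precharges=8
Acc 13: bank0 row1 -> HIT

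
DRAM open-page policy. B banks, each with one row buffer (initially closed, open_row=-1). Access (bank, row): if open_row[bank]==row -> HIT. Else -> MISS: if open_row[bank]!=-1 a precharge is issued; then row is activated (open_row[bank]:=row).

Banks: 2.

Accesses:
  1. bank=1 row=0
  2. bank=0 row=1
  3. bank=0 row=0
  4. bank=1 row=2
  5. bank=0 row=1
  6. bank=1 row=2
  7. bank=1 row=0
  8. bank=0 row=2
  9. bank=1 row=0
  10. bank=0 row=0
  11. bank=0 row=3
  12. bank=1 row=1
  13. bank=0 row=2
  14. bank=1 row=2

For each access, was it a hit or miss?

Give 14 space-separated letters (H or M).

Answer: M M M M M H M M H M M M M M

Derivation:
Acc 1: bank1 row0 -> MISS (open row0); precharges=0
Acc 2: bank0 row1 -> MISS (open row1); precharges=0
Acc 3: bank0 row0 -> MISS (open row0); precharges=1
Acc 4: bank1 row2 -> MISS (open row2); precharges=2
Acc 5: bank0 row1 -> MISS (open row1); precharges=3
Acc 6: bank1 row2 -> HIT
Acc 7: bank1 row0 -> MISS (open row0); precharges=4
Acc 8: bank0 row2 -> MISS (open row2); precharges=5
Acc 9: bank1 row0 -> HIT
Acc 10: bank0 row0 -> MISS (open row0); precharges=6
Acc 11: bank0 row3 -> MISS (open row3); precharges=7
Acc 12: bank1 row1 -> MISS (open row1); precharges=8
Acc 13: bank0 row2 -> MISS (open row2); precharges=9
Acc 14: bank1 row2 -> MISS (open row2); precharges=10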